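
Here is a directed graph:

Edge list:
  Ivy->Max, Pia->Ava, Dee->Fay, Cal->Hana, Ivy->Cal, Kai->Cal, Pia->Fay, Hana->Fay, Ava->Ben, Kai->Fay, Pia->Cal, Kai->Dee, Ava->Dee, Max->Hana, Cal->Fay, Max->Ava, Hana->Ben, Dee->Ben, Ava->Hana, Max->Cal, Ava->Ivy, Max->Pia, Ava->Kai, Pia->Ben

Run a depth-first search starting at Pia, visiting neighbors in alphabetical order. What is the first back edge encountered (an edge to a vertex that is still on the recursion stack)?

Max->Ava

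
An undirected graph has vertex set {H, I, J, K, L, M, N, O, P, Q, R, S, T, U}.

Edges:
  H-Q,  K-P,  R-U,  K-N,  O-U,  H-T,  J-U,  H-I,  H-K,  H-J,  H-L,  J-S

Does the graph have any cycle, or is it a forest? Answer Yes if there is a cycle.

DFS, tracking each vertex's parent; an edge to a visited non-parent vertex closes a cycle.
Start from I:
visit I (parent –)
  visit H (parent I)
    visit L (parent H)
      L–H: parent, skip
    visit K (parent H)
      K–H: parent, skip
      visit P (parent K)
        P–K: parent, skip
      visit N (parent K)
        N–K: parent, skip
    H–I: parent, skip
    visit J (parent H)
      J–H: parent, skip
      visit U (parent J)
        visit O (parent U)
          O–U: parent, skip
        visit R (parent U)
          R–U: parent, skip
        U–J: parent, skip
      visit S (parent J)
        S–J: parent, skip
    visit T (parent H)
      T–H: parent, skip
    visit Q (parent H)
      Q–H: parent, skip
visit M (parent –)
No non-parent visited neighbor found — the graph is a forest.

No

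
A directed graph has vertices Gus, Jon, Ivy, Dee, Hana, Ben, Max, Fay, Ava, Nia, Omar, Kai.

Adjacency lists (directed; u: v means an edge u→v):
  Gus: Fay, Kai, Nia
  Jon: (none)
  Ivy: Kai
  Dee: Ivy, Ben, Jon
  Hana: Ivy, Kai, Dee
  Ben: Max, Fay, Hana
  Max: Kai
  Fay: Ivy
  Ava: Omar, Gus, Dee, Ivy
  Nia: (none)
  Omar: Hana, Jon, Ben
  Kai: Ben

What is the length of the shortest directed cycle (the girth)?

3

For each vertex v, BFS finds the shortest path from v back to v.
The shortest such closed walk is Ben → Hana → Kai → Ben, length 3.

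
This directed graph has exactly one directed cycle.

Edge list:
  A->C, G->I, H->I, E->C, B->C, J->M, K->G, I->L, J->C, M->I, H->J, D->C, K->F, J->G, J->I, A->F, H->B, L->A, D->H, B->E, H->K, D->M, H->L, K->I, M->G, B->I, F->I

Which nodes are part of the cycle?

A, F, I, L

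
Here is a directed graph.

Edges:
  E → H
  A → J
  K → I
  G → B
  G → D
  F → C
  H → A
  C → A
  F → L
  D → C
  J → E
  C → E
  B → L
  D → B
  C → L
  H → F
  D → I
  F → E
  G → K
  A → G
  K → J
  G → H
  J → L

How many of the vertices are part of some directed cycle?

A vertex is on a directed cycle iff it belongs to a strongly connected component of size ≥ 2 (or has a self-loop).
The vertices on cycles are {A, C, D, E, F, G, H, J, K} — 9 in total.

9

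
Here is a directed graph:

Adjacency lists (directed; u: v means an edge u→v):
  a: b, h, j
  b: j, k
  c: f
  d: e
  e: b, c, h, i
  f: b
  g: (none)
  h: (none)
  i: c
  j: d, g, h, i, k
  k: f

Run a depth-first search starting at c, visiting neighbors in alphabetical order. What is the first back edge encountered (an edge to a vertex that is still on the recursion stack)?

e→b

DFS from c (visiting neighbors in alphabetical order); mark gray on enter, black on exit:
c gray
  f gray
    b gray
      j gray
        d gray
          e gray
            e→b: b is gray → back edge
First back edge: e → b.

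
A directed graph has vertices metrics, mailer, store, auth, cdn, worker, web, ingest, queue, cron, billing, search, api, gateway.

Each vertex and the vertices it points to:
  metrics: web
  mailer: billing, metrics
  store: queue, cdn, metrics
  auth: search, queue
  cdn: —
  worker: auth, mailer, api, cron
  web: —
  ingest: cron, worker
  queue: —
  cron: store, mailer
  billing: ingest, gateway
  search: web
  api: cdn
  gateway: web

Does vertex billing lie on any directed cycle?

Yes

billing is on a cycle iff billing can reach itself via ≥1 edge.
billing → ingest → cron → mailer → billing — yes.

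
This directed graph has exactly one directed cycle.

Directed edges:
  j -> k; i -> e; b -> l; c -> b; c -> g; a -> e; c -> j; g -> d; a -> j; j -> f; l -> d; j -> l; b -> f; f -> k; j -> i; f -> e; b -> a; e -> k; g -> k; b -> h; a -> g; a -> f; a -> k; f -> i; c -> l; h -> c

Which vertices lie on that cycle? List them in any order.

DFS with gray/black marking from c:
c gray
  j gray
    f gray
      e gray
        k gray
        k black
      e black
      i gray
        i→e: e black — skip
      i black
      f→k: k black — skip
    f black
    j→i: i black — skip
    j→k: k black — skip
    l gray
      d gray
      d black
    l black
  j black
  c→l: l black — skip
  g gray
    g→k: k black — skip
    g→d: d black — skip
  g black
  b gray
    b→f: f black — skip
    h gray
      h→c: c is gray → back edge
Back edge closes the cycle c → b → h → c; its vertices are {b, c, h}.

b, c, h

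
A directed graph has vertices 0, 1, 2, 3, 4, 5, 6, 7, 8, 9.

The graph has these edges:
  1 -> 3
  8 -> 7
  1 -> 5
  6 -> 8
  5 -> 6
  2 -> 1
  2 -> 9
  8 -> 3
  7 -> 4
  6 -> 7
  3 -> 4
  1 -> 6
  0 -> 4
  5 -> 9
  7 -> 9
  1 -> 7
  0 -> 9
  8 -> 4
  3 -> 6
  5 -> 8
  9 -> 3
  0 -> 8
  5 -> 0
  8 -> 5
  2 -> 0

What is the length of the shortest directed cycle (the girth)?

2

For each vertex v, BFS finds the shortest path from v back to v.
The shortest such closed walk is 5 → 8 → 5, length 2.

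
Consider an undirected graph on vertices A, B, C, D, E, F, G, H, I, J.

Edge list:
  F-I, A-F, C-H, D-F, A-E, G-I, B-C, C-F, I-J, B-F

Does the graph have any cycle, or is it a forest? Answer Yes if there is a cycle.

Yes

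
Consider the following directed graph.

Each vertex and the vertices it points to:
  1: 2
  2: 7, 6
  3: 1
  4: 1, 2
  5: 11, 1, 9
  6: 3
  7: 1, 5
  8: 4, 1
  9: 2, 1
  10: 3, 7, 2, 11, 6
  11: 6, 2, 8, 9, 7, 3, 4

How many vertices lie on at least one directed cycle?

10

A vertex is on a directed cycle iff it belongs to a strongly connected component of size ≥ 2 (or has a self-loop).
The vertices on cycles are {1, 2, 3, 4, 5, 6, 7, 8, 9, 11} — 10 in total.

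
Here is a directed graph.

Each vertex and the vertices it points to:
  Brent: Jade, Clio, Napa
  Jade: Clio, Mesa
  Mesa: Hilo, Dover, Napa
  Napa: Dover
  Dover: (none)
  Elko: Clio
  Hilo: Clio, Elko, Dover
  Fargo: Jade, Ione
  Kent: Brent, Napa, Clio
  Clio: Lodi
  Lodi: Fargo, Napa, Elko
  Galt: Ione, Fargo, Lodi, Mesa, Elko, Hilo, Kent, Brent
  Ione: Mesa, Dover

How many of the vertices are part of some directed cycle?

8

A vertex is on a directed cycle iff it belongs to a strongly connected component of size ≥ 2 (or has a self-loop).
The vertices on cycles are {Clio, Elko, Hilo, Ione, Jade, Lodi, Mesa, Fargo} — 8 in total.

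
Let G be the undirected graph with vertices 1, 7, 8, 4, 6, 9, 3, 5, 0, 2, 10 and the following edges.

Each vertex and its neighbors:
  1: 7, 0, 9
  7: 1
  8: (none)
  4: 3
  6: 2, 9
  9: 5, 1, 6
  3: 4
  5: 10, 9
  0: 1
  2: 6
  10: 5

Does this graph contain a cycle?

DFS, tracking each vertex's parent; an edge to a visited non-parent vertex closes a cycle.
Start from 5:
visit 5 (parent –)
  visit 10 (parent 5)
    10–5: parent, skip
  visit 9 (parent 5)
    9–5: parent, skip
    visit 1 (parent 9)
      visit 7 (parent 1)
        7–1: parent, skip
      visit 0 (parent 1)
        0–1: parent, skip
      1–9: parent, skip
    visit 6 (parent 9)
      visit 2 (parent 6)
        2–6: parent, skip
      6–9: parent, skip
visit 8 (parent –)
visit 4 (parent –)
  visit 3 (parent 4)
    3–4: parent, skip
No non-parent visited neighbor found — the graph is a forest.

No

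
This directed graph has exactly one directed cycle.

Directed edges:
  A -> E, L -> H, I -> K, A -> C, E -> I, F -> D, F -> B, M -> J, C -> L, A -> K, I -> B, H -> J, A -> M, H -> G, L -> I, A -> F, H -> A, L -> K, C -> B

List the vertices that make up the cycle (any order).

DFS with gray/black marking from H:
H gray
  J gray
  J black
  A gray
    C gray
      B gray
      B black
      L gray
        L→H: H is gray → back edge
Back edge closes the cycle H → A → C → L → H; its vertices are {A, C, H, L}.

A, C, H, L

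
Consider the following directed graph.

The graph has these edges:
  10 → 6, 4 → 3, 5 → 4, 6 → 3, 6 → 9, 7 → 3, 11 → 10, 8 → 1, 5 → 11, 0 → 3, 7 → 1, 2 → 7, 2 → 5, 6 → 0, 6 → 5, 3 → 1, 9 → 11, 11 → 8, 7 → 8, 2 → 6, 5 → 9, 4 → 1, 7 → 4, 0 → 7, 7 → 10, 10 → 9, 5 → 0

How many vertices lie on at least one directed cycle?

7

A vertex is on a directed cycle iff it belongs to a strongly connected component of size ≥ 2 (or has a self-loop).
The vertices on cycles are {0, 5, 6, 7, 9, 10, 11} — 7 in total.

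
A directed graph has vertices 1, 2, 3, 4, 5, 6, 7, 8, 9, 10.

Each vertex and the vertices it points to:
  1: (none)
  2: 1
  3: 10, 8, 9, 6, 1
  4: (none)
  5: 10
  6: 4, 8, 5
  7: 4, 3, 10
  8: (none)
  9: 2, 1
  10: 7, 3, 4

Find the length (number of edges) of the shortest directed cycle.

2

For each vertex v, BFS finds the shortest path from v back to v.
The shortest such closed walk is 3 → 10 → 3, length 2.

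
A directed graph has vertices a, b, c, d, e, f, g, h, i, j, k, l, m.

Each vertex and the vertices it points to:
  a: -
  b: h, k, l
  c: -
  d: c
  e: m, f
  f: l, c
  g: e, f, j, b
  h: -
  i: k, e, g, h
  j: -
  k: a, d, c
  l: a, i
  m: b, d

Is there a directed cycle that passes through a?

No

a lies on a cycle iff there is a path from a back to itself.
Exploring from a, it never reaches itself; equivalently, its strongly connected component is a singleton.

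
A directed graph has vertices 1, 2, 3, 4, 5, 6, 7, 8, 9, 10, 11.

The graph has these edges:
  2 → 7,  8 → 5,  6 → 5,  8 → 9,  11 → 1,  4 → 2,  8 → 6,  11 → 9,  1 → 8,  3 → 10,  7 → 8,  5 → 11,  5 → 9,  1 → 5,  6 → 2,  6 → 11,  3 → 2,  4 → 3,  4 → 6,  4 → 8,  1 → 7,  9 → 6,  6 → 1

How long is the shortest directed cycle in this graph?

For each vertex v, BFS finds the shortest path from v back to v.
The shortest such closed walk is 6 → 1 → 8 → 6, length 3.

3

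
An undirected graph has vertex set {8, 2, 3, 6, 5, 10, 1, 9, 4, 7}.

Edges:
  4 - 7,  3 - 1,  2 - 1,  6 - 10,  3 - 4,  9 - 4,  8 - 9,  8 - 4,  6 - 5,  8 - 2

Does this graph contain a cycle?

Yes

DFS, tracking each vertex's parent; an edge to a visited non-parent vertex closes a cycle.
Start from 4:
visit 4 (parent –)
  visit 8 (parent 4)
    8–4: parent, skip
    visit 9 (parent 8)
      9–4: 4 visited and ≠ parent → cycle
Cycle: 4 – 8 – 9 – 4.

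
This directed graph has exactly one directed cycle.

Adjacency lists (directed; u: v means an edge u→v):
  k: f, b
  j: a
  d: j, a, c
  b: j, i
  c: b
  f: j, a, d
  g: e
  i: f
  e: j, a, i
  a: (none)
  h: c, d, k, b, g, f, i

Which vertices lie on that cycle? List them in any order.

DFS with gray/black marking from d:
d gray
  j gray
    a gray
    a black
  j black
  d→a: a black — skip
  c gray
    b gray
      b→j: j black — skip
      i gray
        f gray
          f→j: j black — skip
          f→a: a black — skip
          f→d: d is gray → back edge
Back edge closes the cycle d → c → b → i → f → d; its vertices are {b, c, d, f, i}.

b, c, d, f, i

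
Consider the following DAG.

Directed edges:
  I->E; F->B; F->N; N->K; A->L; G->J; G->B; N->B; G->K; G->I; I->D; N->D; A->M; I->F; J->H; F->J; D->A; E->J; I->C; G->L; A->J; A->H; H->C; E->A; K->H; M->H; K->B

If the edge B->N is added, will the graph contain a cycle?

Adding B→N creates a cycle iff N can already reach B.
Path from N: N → B.
So N → … → B → N is a cycle.

Yes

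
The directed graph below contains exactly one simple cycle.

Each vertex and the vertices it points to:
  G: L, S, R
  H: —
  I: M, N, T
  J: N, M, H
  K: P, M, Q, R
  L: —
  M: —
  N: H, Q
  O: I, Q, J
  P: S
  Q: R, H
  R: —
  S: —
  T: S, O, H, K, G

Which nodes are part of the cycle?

DFS with gray/black marking from T:
T gray
  S gray
  S black
  O gray
    I gray
      M gray
      M black
      N gray
        H gray
        H black
        Q gray
          R gray
          R black
          Q→H: H black — skip
        Q black
      N black
      I→T: T is gray → back edge
Back edge closes the cycle T → O → I → T; its vertices are {I, O, T}.

I, O, T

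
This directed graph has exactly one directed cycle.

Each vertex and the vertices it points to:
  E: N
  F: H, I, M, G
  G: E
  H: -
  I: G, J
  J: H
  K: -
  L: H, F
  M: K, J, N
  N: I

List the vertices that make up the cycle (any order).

E, G, I, N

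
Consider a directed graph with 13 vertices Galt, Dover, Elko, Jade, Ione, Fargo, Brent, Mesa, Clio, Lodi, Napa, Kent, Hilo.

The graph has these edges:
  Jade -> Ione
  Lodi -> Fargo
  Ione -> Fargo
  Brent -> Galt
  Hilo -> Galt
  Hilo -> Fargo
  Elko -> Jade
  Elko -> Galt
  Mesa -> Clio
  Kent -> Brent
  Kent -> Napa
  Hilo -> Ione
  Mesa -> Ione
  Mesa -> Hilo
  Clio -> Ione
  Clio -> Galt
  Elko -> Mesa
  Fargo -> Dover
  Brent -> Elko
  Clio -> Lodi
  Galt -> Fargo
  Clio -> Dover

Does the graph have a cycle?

DFS with white/gray/black marking, starting from Mesa:
Mesa gray
  Hilo gray
    Ione gray
      Fargo gray
        Dover gray
        Dover black
      Fargo black
    Ione black
    Hilo→Fargo: Fargo black — skip
    Galt gray
      Galt→Fargo: Fargo black — skip
    Galt black
  Hilo black
  Clio gray
    Lodi gray
      Lodi→Fargo: Fargo black — skip
    Lodi black
    Clio→Galt: Galt black — skip
    Clio→Dover: Dover black — skip
    Clio→Ione: Ione black — skip
  Clio black
  Mesa→Ione: Ione black — skip
Mesa black
Elko gray
  Elko→Galt: Galt black — skip
  Elko→Mesa: Mesa black — skip
  Jade gray
    Jade→Ione: Ione black — skip
  Jade black
Elko black
Brent gray
  Brent→Galt: Galt black — skip
  Brent→Elko: Elko black — skip
Brent black
Napa gray
Napa black
Kent gray
  Kent→Brent: Brent black — skip
  Kent→Napa: Napa black — skip
Kent black
Every edge goes to a white or black vertex — no back edge, so the graph is acyclic.

No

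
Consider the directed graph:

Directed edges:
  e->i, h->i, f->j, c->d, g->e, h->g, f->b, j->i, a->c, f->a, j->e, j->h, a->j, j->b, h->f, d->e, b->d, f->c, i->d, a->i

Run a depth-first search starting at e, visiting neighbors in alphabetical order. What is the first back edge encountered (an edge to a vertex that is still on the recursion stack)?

d->e

DFS from e (visiting neighbors in alphabetical order); mark gray on enter, black on exit:
e gray
  i gray
    d gray
      d→e: e is gray → back edge
First back edge: d → e.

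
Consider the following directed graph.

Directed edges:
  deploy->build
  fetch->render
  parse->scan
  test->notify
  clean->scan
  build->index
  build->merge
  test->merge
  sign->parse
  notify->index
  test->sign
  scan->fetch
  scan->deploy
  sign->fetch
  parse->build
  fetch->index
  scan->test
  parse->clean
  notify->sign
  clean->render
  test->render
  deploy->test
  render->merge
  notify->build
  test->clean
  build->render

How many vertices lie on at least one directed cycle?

7

A vertex is on a directed cycle iff it belongs to a strongly connected component of size ≥ 2 (or has a self-loop).
The vertices on cycles are {scan, sign, test, clean, parse, deploy, notify} — 7 in total.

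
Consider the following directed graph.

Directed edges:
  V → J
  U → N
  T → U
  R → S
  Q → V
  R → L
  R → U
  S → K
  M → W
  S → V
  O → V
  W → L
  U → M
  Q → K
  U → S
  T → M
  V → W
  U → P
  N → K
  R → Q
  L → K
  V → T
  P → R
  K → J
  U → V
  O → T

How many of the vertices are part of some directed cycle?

7

A vertex is on a directed cycle iff it belongs to a strongly connected component of size ≥ 2 (or has a self-loop).
The vertices on cycles are {P, Q, R, S, T, U, V} — 7 in total.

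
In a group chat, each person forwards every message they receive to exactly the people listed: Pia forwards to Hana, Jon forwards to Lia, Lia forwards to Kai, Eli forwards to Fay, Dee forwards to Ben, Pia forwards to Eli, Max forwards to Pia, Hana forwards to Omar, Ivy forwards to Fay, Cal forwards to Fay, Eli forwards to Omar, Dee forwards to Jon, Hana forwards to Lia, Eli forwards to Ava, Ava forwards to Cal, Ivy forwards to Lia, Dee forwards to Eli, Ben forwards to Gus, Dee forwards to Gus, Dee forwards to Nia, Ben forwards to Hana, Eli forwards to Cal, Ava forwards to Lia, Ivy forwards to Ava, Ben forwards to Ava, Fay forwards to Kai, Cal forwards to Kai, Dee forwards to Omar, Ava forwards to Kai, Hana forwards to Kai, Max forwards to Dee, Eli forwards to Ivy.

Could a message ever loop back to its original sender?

No

DFS with white/gray/black marking, starting from Dee:
Dee gray
  Ben gray
    Hana gray
      Kai gray
      Kai black
      Omar gray
      Omar black
      Lia gray
        Lia→Kai: Kai black — skip
      Lia black
    Hana black
    Gus gray
    Gus black
    Ava gray
      Cal gray
        Cal→Kai: Kai black — skip
        Fay gray
          Fay→Kai: Kai black — skip
        Fay black
      Cal black
      Ava→Lia: Lia black — skip
      Ava→Kai: Kai black — skip
    Ava black
  Ben black
  Dee→Omar: Omar black — skip
  Eli gray
    Eli→Cal: Cal black — skip
    Eli→Omar: Omar black — skip
    Eli→Ava: Ava black — skip
    Ivy gray
      Ivy→Fay: Fay black — skip
      Ivy→Ava: Ava black — skip
      Ivy→Lia: Lia black — skip
    Ivy black
    Eli→Fay: Fay black — skip
  Eli black
  Nia gray
  Nia black
  Dee→Gus: Gus black — skip
  Jon gray
    Jon→Lia: Lia black — skip
  Jon black
Dee black
Max gray
  Pia gray
    Pia→Hana: Hana black — skip
    Pia→Eli: Eli black — skip
  Pia black
  Max→Dee: Dee black — skip
Max black
Every edge goes to a white or black vertex — no back edge, so the graph is acyclic.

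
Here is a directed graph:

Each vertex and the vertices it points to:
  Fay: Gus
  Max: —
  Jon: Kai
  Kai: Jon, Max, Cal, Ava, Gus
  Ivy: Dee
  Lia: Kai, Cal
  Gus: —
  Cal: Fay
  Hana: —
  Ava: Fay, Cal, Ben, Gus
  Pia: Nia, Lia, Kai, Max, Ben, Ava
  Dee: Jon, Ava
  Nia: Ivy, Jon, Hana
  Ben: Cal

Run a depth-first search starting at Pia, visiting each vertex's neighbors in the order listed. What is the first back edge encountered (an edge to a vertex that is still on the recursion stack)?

DFS from Pia (visiting each vertex's neighbors in the order listed); mark gray on enter, black on exit:
Pia gray
  Nia gray
    Ivy gray
      Dee gray
        Jon gray
          Kai gray
            Kai→Jon: Jon is gray → back edge
First back edge: Kai → Jon.

Kai->Jon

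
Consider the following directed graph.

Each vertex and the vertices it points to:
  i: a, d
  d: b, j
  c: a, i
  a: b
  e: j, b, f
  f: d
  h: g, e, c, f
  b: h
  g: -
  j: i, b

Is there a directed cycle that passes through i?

Yes

i is on a cycle iff i can reach itself via ≥1 edge.
i → d → j → i — yes.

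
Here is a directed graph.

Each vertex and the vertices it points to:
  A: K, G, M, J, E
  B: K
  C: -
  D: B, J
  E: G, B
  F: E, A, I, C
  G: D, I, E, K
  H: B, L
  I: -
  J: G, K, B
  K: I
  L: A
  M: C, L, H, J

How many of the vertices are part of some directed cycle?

8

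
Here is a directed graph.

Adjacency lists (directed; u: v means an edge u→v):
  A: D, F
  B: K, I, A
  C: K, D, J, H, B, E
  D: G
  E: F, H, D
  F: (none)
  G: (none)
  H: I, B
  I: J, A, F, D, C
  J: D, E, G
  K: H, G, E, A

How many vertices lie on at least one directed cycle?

7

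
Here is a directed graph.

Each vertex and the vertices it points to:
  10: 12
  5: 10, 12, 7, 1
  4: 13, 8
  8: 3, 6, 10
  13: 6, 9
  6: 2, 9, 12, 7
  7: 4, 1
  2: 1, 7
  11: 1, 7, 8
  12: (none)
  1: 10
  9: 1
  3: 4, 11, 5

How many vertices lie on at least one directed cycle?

9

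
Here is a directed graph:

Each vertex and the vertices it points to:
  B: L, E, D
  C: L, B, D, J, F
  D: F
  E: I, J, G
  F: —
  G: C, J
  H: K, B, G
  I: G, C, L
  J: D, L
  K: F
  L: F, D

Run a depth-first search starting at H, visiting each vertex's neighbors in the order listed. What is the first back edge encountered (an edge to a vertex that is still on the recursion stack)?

DFS from H (visiting each vertex's neighbors in the order listed); mark gray on enter, black on exit:
H gray
  K gray
    F gray
    F black
  K black
  B gray
    L gray
      L→F: F black — skip
      D gray
        D→F: F black — skip
      D black
    L black
    E gray
      I gray
        G gray
          C gray
            C→L: L black — skip
            C→B: B is gray → back edge
First back edge: C → B.

C->B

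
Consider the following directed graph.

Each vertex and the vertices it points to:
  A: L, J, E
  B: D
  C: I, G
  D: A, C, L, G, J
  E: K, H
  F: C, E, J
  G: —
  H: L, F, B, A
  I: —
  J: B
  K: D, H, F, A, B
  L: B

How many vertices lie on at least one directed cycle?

A vertex is on a directed cycle iff it belongs to a strongly connected component of size ≥ 2 (or has a self-loop).
The vertices on cycles are {A, B, D, E, F, H, J, K, L} — 9 in total.

9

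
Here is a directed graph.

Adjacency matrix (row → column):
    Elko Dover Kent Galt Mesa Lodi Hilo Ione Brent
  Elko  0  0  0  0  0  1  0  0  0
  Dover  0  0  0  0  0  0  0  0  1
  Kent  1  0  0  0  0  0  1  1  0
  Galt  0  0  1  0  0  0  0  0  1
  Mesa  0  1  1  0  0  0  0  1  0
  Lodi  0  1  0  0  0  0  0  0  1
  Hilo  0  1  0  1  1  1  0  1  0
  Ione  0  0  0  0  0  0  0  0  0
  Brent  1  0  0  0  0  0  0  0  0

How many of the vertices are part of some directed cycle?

8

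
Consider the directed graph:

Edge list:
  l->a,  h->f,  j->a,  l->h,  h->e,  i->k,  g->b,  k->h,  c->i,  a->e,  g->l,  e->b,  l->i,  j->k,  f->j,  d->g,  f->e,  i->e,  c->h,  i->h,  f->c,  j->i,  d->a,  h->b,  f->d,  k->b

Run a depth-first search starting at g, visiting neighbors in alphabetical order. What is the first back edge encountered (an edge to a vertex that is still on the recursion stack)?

DFS from g (visiting neighbors in alphabetical order); mark gray on enter, black on exit:
g gray
  b gray
  b black
  l gray
    a gray
      e gray
        e→b: b black — skip
      e black
    a black
    h gray
      h→b: b black — skip
      h→e: e black — skip
      f gray
        c gray
          c→h: h is gray → back edge
First back edge: c → h.

c->h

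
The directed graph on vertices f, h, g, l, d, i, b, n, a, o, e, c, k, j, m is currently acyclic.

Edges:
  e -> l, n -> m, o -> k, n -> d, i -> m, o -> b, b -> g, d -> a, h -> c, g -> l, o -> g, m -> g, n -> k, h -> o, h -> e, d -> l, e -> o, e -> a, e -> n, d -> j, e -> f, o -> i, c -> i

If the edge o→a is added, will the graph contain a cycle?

No

Adding o→a creates a cycle iff a can already reach o.
Explore from a: no path reaches o. The graph stays acyclic.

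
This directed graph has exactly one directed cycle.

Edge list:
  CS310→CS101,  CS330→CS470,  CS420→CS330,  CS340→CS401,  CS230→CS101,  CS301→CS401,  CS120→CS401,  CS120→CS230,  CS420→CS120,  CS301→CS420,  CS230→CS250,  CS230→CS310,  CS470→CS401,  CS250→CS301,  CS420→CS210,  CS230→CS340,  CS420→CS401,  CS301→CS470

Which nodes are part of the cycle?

CS120, CS230, CS250, CS301, CS420

DFS with gray/black marking from CS420:
CS420 gray
  CS120 gray
    CS401 gray
    CS401 black
    CS230 gray
      CS340 gray
        CS340→CS401: CS401 black — skip
      CS340 black
      CS101 gray
      CS101 black
      CS250 gray
        CS301 gray
          CS470 gray
            CS470→CS401: CS401 black — skip
          CS470 black
          CS301→CS420: CS420 is gray → back edge
Back edge closes the cycle CS420 → CS120 → CS230 → CS250 → CS301 → CS420; its vertices are {CS120, CS230, CS250, CS301, CS420}.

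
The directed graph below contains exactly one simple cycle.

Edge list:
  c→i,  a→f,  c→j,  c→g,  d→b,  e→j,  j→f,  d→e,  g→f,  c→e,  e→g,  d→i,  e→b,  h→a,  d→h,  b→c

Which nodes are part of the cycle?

DFS with gray/black marking from b:
b gray
  c gray
    i gray
    i black
    g gray
      f gray
      f black
    g black
    j gray
      j→f: f black — skip
    j black
    e gray
      e→g: g black — skip
      e→b: b is gray → back edge
Back edge closes the cycle b → c → e → b; its vertices are {b, c, e}.

b, c, e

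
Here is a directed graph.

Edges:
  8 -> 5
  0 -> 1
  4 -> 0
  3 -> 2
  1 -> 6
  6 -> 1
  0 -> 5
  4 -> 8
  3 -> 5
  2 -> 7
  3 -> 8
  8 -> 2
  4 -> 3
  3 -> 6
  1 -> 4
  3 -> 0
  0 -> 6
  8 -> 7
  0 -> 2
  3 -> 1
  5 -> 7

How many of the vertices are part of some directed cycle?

A vertex is on a directed cycle iff it belongs to a strongly connected component of size ≥ 2 (or has a self-loop).
The vertices on cycles are {0, 1, 3, 4, 6} — 5 in total.

5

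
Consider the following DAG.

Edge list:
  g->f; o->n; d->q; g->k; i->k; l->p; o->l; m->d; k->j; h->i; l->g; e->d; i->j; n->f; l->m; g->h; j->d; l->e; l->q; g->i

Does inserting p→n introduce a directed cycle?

Adding p→n creates a cycle iff n can already reach p.
Explore from n: no path reaches p. The graph stays acyclic.

No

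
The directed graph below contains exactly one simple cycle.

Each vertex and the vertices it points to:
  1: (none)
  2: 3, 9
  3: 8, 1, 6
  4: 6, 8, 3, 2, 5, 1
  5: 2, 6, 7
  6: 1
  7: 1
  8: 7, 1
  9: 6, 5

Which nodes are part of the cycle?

DFS with gray/black marking from 5:
5 gray
  2 gray
    3 gray
      8 gray
        7 gray
          1 gray
          1 black
        7 black
        8→1: 1 black — skip
      8 black
      3→1: 1 black — skip
      6 gray
        6→1: 1 black — skip
      6 black
    3 black
    9 gray
      9→6: 6 black — skip
      9→5: 5 is gray → back edge
Back edge closes the cycle 5 → 2 → 9 → 5; its vertices are {2, 5, 9}.

2, 5, 9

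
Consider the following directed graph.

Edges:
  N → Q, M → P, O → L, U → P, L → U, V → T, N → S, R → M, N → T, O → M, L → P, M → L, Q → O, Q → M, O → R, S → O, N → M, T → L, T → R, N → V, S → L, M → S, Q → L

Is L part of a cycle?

L lies on a cycle iff there is a path from L back to itself.
Exploring from L, it never reaches itself; equivalently, its strongly connected component is a singleton.

No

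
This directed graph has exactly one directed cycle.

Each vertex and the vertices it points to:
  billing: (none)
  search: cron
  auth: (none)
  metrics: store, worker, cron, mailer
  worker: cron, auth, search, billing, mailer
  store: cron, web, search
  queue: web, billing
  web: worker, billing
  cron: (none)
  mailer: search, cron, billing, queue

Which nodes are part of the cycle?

DFS with gray/black marking from worker:
worker gray
  cron gray
  cron black
  auth gray
  auth black
  search gray
    search→cron: cron black — skip
  search black
  billing gray
  billing black
  mailer gray
    mailer→search: search black — skip
    mailer→cron: cron black — skip
    mailer→billing: billing black — skip
    queue gray
      web gray
        web→worker: worker is gray → back edge
Back edge closes the cycle worker → mailer → queue → web → worker; its vertices are {web, queue, mailer, worker}.

web, queue, mailer, worker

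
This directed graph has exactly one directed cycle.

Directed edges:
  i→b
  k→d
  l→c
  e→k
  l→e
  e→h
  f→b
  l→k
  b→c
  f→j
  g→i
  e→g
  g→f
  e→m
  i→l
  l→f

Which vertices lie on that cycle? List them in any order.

DFS with gray/black marking from i:
i gray
  l gray
    e gray
      h gray
      h black
      k gray
        d gray
        d black
      k black
      g gray
        g→i: i is gray → back edge
Back edge closes the cycle i → l → e → g → i; its vertices are {e, g, i, l}.

e, g, i, l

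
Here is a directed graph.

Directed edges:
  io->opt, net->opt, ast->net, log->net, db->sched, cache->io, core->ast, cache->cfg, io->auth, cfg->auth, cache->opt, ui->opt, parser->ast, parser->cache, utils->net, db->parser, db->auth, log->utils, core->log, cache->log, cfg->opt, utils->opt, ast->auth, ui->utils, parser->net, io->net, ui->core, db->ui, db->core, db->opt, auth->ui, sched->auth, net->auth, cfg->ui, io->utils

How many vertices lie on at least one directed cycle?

7

A vertex is on a directed cycle iff it belongs to a strongly connected component of size ≥ 2 (or has a self-loop).
The vertices on cycles are {ui, ast, log, net, auth, core, utils} — 7 in total.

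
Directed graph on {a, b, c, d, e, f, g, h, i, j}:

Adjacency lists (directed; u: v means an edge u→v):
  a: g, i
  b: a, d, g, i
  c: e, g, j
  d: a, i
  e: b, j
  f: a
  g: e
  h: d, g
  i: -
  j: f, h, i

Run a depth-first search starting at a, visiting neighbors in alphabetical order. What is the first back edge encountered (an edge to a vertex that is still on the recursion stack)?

b→a

DFS from a (visiting neighbors in alphabetical order); mark gray on enter, black on exit:
a gray
  g gray
    e gray
      b gray
        b→a: a is gray → back edge
First back edge: b → a.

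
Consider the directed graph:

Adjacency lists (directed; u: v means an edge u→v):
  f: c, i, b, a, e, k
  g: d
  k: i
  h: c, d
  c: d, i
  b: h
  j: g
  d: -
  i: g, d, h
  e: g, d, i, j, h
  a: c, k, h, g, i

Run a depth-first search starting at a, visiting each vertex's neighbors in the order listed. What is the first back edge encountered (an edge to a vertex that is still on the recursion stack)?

DFS from a (visiting each vertex's neighbors in the order listed); mark gray on enter, black on exit:
a gray
  c gray
    d gray
    d black
    i gray
      g gray
        g→d: d black — skip
      g black
      i→d: d black — skip
      h gray
        h→c: c is gray → back edge
First back edge: h → c.

h->c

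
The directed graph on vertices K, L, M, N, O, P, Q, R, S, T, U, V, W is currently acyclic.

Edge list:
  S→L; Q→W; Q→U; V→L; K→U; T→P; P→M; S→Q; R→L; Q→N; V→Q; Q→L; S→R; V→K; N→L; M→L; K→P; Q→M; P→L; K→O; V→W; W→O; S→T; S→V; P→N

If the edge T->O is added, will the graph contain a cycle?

Adding T→O creates a cycle iff O can already reach T.
Explore from O: no path reaches T. The graph stays acyclic.

No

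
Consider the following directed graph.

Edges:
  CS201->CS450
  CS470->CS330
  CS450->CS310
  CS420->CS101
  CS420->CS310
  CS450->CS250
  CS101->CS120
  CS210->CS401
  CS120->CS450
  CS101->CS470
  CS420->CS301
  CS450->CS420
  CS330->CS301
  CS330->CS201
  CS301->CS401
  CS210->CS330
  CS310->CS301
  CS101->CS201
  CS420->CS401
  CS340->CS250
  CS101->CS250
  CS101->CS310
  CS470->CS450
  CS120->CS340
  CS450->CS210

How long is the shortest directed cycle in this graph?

For each vertex v, BFS finds the shortest path from v back to v.
The shortest such closed walk is CS101 → CS470 → CS450 → CS420 → CS101, length 4.

4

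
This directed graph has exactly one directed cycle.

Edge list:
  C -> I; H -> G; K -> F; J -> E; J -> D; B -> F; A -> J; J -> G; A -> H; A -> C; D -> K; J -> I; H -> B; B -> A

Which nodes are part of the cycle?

DFS with gray/black marking from A:
A gray
  J gray
    I gray
    I black
    G gray
    G black
    D gray
      K gray
        F gray
        F black
      K black
    D black
    E gray
    E black
  J black
  C gray
    C→I: I black — skip
  C black
  H gray
    B gray
      B→A: A is gray → back edge
Back edge closes the cycle A → H → B → A; its vertices are {A, B, H}.

A, B, H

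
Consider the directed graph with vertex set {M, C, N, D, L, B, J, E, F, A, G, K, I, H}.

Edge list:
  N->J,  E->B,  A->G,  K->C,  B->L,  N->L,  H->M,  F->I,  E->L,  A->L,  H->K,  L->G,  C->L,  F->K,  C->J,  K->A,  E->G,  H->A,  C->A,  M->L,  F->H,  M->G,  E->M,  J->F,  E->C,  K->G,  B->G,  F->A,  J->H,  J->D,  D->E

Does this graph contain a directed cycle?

Yes

DFS with white/gray/black marking, starting from I:
I gray
I black
M gray
  G gray
  G black
  L gray
    L→G: G black — skip
  L black
M black
C gray
  C→L: L black — skip
  A gray
    A→G: G black — skip
    A→L: L black — skip
  A black
  J gray
    H gray
      H→M: M black — skip
      H→A: A black — skip
      K gray
        K→C: C is gray → back edge
Back edge found, so a cycle exists: C → J → H → K → C.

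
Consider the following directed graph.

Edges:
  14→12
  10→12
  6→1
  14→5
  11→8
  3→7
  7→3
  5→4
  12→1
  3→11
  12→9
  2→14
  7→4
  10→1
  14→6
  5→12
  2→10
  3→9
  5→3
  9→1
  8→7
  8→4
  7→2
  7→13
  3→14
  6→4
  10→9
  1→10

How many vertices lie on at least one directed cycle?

A vertex is on a directed cycle iff it belongs to a strongly connected component of size ≥ 2 (or has a self-loop).
The vertices on cycles are {1, 2, 3, 5, 7, 8, 9, 10, 11, 12, 14} — 11 in total.

11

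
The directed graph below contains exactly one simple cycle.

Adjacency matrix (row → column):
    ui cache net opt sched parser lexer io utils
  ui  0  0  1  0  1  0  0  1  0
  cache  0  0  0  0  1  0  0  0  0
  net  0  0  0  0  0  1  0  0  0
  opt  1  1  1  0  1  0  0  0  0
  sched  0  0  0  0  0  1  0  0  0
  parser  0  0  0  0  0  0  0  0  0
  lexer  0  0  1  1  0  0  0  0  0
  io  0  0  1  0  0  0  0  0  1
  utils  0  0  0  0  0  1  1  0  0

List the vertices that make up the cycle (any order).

DFS with gray/black marking from lexer:
lexer gray
  net gray
    parser gray
    parser black
  net black
  opt gray
    cache gray
      sched gray
        sched→parser: parser black — skip
      sched black
    cache black
    ui gray
      ui→net: net black — skip
      io gray
        io→net: net black — skip
        utils gray
          utils→lexer: lexer is gray → back edge
Back edge closes the cycle lexer → opt → ui → io → utils → lexer; its vertices are {io, ui, opt, lexer, utils}.

io, ui, opt, lexer, utils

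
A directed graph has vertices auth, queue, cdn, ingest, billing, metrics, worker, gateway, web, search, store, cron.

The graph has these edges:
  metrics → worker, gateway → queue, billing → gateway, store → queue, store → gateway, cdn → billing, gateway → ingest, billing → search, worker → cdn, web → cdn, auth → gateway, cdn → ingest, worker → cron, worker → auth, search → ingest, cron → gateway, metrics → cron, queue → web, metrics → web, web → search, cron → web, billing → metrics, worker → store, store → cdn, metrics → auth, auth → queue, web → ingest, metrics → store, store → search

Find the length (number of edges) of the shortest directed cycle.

4

For each vertex v, BFS finds the shortest path from v back to v.
The shortest such closed walk is billing → metrics → web → cdn → billing, length 4.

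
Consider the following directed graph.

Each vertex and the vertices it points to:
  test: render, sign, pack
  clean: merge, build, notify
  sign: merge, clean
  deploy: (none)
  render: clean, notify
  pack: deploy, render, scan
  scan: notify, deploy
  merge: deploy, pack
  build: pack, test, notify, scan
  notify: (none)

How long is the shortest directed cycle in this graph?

4

For each vertex v, BFS finds the shortest path from v back to v.
The shortest such closed walk is clean → build → pack → render → clean, length 4.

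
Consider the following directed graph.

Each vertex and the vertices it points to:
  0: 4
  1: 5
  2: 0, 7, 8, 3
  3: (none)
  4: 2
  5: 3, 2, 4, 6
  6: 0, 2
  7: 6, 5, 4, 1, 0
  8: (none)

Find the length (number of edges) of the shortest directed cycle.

3

For each vertex v, BFS finds the shortest path from v back to v.
The shortest such closed walk is 6 → 2 → 7 → 6, length 3.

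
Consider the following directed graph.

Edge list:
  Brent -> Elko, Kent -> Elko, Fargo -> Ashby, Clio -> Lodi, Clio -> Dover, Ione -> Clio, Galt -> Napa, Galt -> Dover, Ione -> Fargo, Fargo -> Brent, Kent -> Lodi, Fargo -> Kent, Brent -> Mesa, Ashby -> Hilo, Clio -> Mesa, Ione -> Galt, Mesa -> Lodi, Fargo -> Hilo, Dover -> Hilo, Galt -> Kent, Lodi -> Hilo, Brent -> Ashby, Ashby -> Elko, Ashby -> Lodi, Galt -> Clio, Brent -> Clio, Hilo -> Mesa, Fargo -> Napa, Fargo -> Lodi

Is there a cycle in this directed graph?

Yes

DFS with white/gray/black marking, starting from Dover:
Dover gray
  Hilo gray
    Mesa gray
      Lodi gray
        Lodi→Hilo: Hilo is gray → back edge
Back edge found, so a cycle exists: Hilo → Mesa → Lodi → Hilo.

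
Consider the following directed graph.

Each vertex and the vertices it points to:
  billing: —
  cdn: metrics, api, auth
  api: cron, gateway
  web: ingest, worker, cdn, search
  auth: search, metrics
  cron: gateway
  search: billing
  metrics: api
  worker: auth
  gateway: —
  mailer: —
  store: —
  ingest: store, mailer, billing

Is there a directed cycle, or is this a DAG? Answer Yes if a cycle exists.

No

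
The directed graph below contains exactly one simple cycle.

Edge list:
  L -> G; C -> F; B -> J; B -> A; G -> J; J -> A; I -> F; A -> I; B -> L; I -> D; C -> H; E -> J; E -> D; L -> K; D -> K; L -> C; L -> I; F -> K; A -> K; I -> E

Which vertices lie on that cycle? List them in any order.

DFS with gray/black marking from I:
I gray
  E gray
    D gray
      K gray
      K black
    D black
    J gray
      A gray
        A→K: K black — skip
        A→I: I is gray → back edge
Back edge closes the cycle I → E → J → A → I; its vertices are {A, E, I, J}.

A, E, I, J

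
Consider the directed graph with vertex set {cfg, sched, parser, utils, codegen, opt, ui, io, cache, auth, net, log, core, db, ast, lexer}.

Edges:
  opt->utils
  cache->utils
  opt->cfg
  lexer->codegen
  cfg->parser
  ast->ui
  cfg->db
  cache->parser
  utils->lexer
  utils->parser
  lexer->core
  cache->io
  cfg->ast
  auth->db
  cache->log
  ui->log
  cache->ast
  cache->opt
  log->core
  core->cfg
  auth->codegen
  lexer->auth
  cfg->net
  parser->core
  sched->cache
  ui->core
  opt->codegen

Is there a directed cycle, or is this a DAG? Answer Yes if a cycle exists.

DFS with white/gray/black marking, starting from io:
io gray
io black
cfg gray
  db gray
  db black
  ast gray
    ui gray
      core gray
        core→cfg: cfg is gray → back edge
Back edge found, so a cycle exists: cfg → ast → ui → core → cfg.

Yes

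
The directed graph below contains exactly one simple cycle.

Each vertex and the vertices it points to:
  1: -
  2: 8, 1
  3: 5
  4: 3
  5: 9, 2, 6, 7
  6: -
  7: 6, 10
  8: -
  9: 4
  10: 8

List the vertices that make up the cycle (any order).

3, 4, 5, 9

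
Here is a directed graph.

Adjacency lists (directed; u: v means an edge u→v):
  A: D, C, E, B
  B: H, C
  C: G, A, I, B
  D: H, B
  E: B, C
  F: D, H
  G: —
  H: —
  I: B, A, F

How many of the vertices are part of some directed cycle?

7

A vertex is on a directed cycle iff it belongs to a strongly connected component of size ≥ 2 (or has a self-loop).
The vertices on cycles are {A, B, C, D, E, F, I} — 7 in total.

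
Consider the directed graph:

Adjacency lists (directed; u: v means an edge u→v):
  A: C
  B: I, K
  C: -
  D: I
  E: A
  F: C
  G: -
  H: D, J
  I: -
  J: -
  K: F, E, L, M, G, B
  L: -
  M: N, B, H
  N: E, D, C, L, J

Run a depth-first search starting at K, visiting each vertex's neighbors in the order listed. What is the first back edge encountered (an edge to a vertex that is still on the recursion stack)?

DFS from K (visiting each vertex's neighbors in the order listed); mark gray on enter, black on exit:
K gray
  F gray
    C gray
    C black
  F black
  E gray
    A gray
      A→C: C black — skip
    A black
  E black
  L gray
  L black
  M gray
    N gray
      N→E: E black — skip
      D gray
        I gray
        I black
      D black
      N→C: C black — skip
      N→L: L black — skip
      J gray
      J black
    N black
    B gray
      B→I: I black — skip
      B→K: K is gray → back edge
First back edge: B → K.

B→K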